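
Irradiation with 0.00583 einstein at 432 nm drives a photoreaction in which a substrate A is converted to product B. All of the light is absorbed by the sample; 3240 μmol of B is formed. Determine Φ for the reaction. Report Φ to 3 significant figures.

Product: 3240 μmol = 0.00324 mol.
Φ = 0.00324 mol / 0.00583 mol photons = 0.556.

Φ = 0.556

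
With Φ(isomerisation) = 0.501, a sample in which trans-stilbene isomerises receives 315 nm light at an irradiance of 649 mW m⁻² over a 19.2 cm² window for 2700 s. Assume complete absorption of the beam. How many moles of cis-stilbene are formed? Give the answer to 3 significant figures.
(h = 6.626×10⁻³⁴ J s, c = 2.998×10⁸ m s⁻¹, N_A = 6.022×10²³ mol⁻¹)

Photon energy at 315 nm: hc/λ = (6.626×10⁻³⁴)(2.998×10⁸)/(315×10⁻⁹) = 6.306×10⁻¹⁹ J.
Energy delivered: (649 mW m⁻²)(19.2×10⁻⁴ m²)(2700 s) = 3.364 J.
Photons incident: 3.364 / 6.306×10⁻¹⁹ = 5.335×10¹⁸, i.e. 5.335×10¹⁸/6.022×10²³ = 8.859×10⁻⁶ mol.
Product: Φ × n_abs = 0.501 × 8.859×10⁻⁶ = 4.438×10⁻⁶ mol.

4.44×10⁻⁶ mol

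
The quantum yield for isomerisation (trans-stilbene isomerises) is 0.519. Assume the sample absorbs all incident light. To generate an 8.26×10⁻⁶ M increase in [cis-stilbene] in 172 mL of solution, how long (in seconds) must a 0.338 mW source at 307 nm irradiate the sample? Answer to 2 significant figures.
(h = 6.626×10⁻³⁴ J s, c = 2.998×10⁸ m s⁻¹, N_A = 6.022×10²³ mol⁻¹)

t ≈ 3200 s

Product: (8.26×10⁻⁶ M)(0.172 L) = 1.421×10⁻⁶ mol.
Photons that must be absorbed: 1.421×10⁻⁶ / 0.519 = 2.738×10⁻⁶ mol.
Photon energy: hc/λ = 6.471×10⁻¹⁹ J; per mole, 3.897×10⁵ J mol⁻¹.
Energy required: 2.738×10⁻⁶ × 3.897×10⁵ = 1.067 J.
Time: 1.067 J / 0.000338 W = 3200 s.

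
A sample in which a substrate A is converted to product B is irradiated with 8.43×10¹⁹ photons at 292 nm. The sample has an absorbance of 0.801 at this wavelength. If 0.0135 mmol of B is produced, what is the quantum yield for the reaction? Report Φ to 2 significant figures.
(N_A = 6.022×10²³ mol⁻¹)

Product: 0.0135 mmol = 1.35×10⁻⁵ mol.
Moles of photons: 8.43×10¹⁹ / 6.022×10²³ = 1.400×10⁻⁴ mol.
Fraction absorbed: 1 − 10^(−0.801) = 0.8419.
Photons absorbed: 0.8419 × 1.400×10⁻⁴ = 1.179×10⁻⁴ mol.
Φ = 1.35×10⁻⁵ mol / 1.179×10⁻⁴ mol photons = 0.11.

Φ = 0.11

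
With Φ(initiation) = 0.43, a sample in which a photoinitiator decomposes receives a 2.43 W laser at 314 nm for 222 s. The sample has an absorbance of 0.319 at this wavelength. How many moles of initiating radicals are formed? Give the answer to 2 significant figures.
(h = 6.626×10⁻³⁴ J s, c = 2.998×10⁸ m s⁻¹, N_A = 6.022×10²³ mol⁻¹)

Photon energy at 314 nm: hc/λ = (6.626×10⁻³⁴)(2.998×10⁸)/(314×10⁻⁹) = 6.326×10⁻¹⁹ J.
Energy delivered: (2.43 W)(222 s) = 539.5 J.
Photons incident: 539.5 / 6.326×10⁻¹⁹ = 8.528×10²⁰, i.e. 8.528×10²⁰/6.022×10²³ = 0.001416 mol.
Fraction absorbed: 1 − 10^(−0.319) = 0.5203.
Photons absorbed: 0.5203 × 0.001416 = 7.367×10⁻⁴ mol.
Product: Φ × n_abs = 0.43 × 7.367×10⁻⁴ = 3.168×10⁻⁴ mol.

3.2×10⁻⁴ mol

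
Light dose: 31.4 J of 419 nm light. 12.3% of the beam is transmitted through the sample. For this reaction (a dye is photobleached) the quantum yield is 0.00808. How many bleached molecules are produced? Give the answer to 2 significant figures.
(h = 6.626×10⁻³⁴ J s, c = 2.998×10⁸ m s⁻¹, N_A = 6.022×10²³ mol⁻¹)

4.7×10¹⁷ bleached molecules

Photon energy at 419 nm: hc/λ = (6.626×10⁻³⁴)(2.998×10⁸)/(419×10⁻⁹) = 4.741×10⁻¹⁹ J.
Photons incident: 31.4 / 4.741×10⁻¹⁹ = 6.623×10¹⁹, i.e. 6.623×10¹⁹/6.022×10²³ = 1.100×10⁻⁴ mol.
Fraction absorbed: 1 − 12.3/100 = 0.8770.
Photons absorbed: 0.8770 × 1.100×10⁻⁴ = 9.647×10⁻⁵ mol.
Product: Φ × n_abs = 0.00808 × 9.647×10⁻⁵ = 7.795×10⁻⁷ mol.
As a count: 7.795×10⁻⁷ × 6.022×10²³ = 4.7×10¹⁷.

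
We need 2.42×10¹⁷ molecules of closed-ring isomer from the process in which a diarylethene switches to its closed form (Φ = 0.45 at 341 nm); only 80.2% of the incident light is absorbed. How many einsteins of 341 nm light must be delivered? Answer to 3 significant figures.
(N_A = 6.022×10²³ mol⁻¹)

Product: 2.42×10¹⁷ / 6.022×10²³ = 4.019×10⁻⁷ mol.
Photons that must be absorbed: 4.019×10⁻⁷ / 0.45 = 8.931×10⁻⁷ mol.
Incident photons needed: 8.931×10⁻⁷ / 0.802 = 1.114×10⁻⁶ mol.

1.11×10⁻⁶ einstein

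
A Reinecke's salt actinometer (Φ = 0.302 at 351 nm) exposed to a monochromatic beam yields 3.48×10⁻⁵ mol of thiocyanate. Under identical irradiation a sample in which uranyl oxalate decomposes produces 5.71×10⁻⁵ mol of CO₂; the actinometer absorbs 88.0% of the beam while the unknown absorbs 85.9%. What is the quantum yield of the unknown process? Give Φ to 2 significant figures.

Photons absorbed by the actinometer: 3.48×10⁻⁵ / 0.302 = 1.152×10⁻⁴ mol.
Incident flux: 1.152×10⁻⁴ / 0.880 = 1.309×10⁻⁴ einstein.
Absorbed by unknown: 0.859 × 1.309×10⁻⁴ = 1.124×10⁻⁴ mol.
Φ(unknown) = 5.71×10⁻⁵ / 1.124×10⁻⁴ = 0.51.

Φ = 0.51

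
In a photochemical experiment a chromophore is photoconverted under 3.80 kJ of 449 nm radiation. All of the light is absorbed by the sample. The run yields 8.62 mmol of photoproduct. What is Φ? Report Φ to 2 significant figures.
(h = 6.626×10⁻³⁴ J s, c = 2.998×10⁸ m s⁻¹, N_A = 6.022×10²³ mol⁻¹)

Product: 8.62 mmol = 0.00862 mol.
Photon energy at 449 nm: hc/λ = (6.626×10⁻³⁴)(2.998×10⁸)/(449×10⁻⁹) = 4.424×10⁻¹⁹ J.
Incident energy: 3.80 kJ = 3800 J.
Photons incident: 3800 / 4.424×10⁻¹⁹ = 8.590×10²¹, i.e. 8.590×10²¹/6.022×10²³ = 0.01426 mol.
Φ = 0.00862 mol / 0.01426 mol photons = 0.60.

Φ = 0.60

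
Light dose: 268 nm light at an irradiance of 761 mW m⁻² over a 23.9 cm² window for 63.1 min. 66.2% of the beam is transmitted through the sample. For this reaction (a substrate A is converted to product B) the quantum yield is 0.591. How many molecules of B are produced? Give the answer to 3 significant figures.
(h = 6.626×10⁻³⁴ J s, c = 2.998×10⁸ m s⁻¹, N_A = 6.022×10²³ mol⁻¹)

1.86×10¹⁸ molecules

Photon energy at 268 nm: hc/λ = (6.626×10⁻³⁴)(2.998×10⁸)/(268×10⁻⁹) = 7.412×10⁻¹⁹ J.
Energy delivered: (761 mW m⁻²)(23.9×10⁻⁴ m²)(3786 s) = 6.886 J.
Photons incident: 6.886 / 7.412×10⁻¹⁹ = 9.290×10¹⁸, i.e. 9.290×10¹⁸/6.022×10²³ = 1.543×10⁻⁵ mol.
Fraction absorbed: 1 − 66.2/100 = 0.3380.
Photons absorbed: 0.3380 × 1.543×10⁻⁵ = 5.215×10⁻⁶ mol.
Product: Φ × n_abs = 0.591 × 5.215×10⁻⁶ = 3.082×10⁻⁶ mol.
As a count: 3.082×10⁻⁶ × 6.022×10²³ = 1.86×10¹⁸.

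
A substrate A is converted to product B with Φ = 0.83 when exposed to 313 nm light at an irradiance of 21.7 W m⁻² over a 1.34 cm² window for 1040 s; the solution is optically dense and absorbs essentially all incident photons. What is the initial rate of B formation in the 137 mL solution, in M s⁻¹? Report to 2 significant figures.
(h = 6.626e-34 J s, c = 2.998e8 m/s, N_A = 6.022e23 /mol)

4.6e-8 M s⁻¹

Photon energy at 313 nm: hc/λ = (6.626e-34)(2.998e8)/(313e-9) = 6.347e-19 J.
Energy delivered: (21.7 W m⁻²)(1.34e-4 m²)(1040 s) = 3.024 J.
Photons incident: 3.024 / 6.347e-19 = 4.764e18, i.e. 4.764e18/6.022e23 = 7.911e-6 mol.
Product formed: 0.83 × 7.911e-6 = 6.566e-6 mol.
Rate: 6.566e-6 mol / (1040 s × 0.137 L) = 4.6e-8 M s⁻¹.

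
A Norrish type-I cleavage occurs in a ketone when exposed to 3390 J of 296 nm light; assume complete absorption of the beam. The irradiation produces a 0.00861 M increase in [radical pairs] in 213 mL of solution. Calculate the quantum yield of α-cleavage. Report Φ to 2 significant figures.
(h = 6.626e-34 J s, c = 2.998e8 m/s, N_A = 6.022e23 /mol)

Φ = 0.22

Product: (0.00861 M)(0.213 L) = 0.001834 mol.
Photon energy at 296 nm: hc/λ = (6.626e-34)(2.998e8)/(296e-9) = 6.711e-19 J.
Photons incident: 3390 / 6.711e-19 = 5.051e21, i.e. 5.051e21/6.022e23 = 0.008388 mol.
Φ = 0.001834 mol / 0.008388 mol photons = 0.22.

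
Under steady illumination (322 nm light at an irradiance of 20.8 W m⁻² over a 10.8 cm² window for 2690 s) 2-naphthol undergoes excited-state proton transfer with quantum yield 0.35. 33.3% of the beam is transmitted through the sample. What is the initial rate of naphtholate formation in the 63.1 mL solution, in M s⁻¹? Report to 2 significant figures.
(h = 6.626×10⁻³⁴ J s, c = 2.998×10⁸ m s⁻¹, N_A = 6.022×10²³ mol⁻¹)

Photon energy at 322 nm: hc/λ = (6.626×10⁻³⁴)(2.998×10⁸)/(322×10⁻⁹) = 6.169×10⁻¹⁹ J.
Energy delivered: (20.8 W m⁻²)(10.8×10⁻⁴ m²)(2690 s) = 60.43 J.
Photons incident: 60.43 / 6.169×10⁻¹⁹ = 9.796×10¹⁹, i.e. 9.796×10¹⁹/6.022×10²³ = 1.627×10⁻⁴ mol.
Fraction absorbed: 1 − 33.3/100 = 0.6670.
Photons absorbed: 0.6670 × 1.627×10⁻⁴ = 1.085×10⁻⁴ mol.
Product formed: 0.35 × 1.085×10⁻⁴ = 3.797×10⁻⁵ mol.
Rate: 3.797×10⁻⁵ mol / (2690 s × 0.0631 L) = 2.2×10⁻⁷ M s⁻¹.

2.2×10⁻⁷ M s⁻¹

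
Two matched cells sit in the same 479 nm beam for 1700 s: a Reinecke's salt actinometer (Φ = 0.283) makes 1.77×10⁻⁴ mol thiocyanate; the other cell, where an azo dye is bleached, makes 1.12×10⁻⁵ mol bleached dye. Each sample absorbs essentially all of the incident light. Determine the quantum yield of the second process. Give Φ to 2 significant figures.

Φ = 0.018

Photons absorbed by the actinometer: 1.77×10⁻⁴ / 0.283 = 6.254×10⁻⁴ mol.
Φ(unknown) = 1.12×10⁻⁵ / 6.254×10⁻⁴ = 0.018.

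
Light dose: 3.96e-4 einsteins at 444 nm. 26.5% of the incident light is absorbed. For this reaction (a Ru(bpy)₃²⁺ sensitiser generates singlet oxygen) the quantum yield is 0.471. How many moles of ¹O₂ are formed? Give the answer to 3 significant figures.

4.94e-5 mol

Photons absorbed: 0.265 × 3.96e-4 = 1.049e-4 mol.
Product: Φ × n_abs = 0.471 × 1.049e-4 = 4.941e-5 mol.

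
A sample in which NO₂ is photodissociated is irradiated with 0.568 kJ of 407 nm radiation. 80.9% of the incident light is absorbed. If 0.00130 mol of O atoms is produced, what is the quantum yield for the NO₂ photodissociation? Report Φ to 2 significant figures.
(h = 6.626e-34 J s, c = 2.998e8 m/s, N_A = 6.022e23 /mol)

Φ = 0.83

Photon energy at 407 nm: hc/λ = (6.626e-34)(2.998e8)/(407e-9) = 4.881e-19 J.
Incident energy: 0.568 kJ = 568 J.
Photons incident: 568 / 4.881e-19 = 1.164e21, i.e. 1.164e21/6.022e23 = 0.001933 mol.
Photons absorbed: 0.809 × 0.001933 = 0.001564 mol.
Φ = 0.00130 mol / 0.001564 mol photons = 0.83.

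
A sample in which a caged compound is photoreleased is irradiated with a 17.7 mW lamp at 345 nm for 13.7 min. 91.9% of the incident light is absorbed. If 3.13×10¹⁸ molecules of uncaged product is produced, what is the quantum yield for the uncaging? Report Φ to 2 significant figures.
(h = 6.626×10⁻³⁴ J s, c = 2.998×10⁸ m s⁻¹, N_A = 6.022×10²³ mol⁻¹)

Product: 3.13×10¹⁸ / 6.022×10²³ = 5.198×10⁻⁶ mol.
Photon energy at 345 nm: hc/λ = (6.626×10⁻³⁴)(2.998×10⁸)/(345×10⁻⁹) = 5.758×10⁻¹⁹ J.
Energy delivered: (17.7 mW)(822 s) = 14.55 J.
Photons incident: 14.55 / 5.758×10⁻¹⁹ = 2.527×10¹⁹, i.e. 2.527×10¹⁹/6.022×10²³ = 4.196×10⁻⁵ mol.
Photons absorbed: 0.919 × 4.196×10⁻⁵ = 3.856×10⁻⁵ mol.
Φ = 5.198×10⁻⁶ mol / 3.856×10⁻⁵ mol photons = 0.13.

Φ = 0.13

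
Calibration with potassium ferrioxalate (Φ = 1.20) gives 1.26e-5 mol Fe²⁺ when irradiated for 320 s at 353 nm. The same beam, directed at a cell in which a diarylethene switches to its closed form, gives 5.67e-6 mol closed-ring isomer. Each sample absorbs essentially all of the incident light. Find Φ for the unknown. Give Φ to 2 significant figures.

Φ = 0.54

Photons absorbed by the actinometer: 1.26e-5 / 1.20 = 1.050e-5 mol.
Φ(unknown) = 5.67e-6 / 1.050e-5 = 0.54.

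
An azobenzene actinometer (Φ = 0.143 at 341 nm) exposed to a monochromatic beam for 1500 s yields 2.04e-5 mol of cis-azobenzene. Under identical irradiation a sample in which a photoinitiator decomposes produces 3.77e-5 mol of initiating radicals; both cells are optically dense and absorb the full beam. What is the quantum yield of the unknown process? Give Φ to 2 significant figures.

Photons absorbed by the actinometer: 2.04e-5 / 0.143 = 1.427e-4 mol.
Φ(unknown) = 3.77e-5 / 1.427e-4 = 0.26.

Φ = 0.26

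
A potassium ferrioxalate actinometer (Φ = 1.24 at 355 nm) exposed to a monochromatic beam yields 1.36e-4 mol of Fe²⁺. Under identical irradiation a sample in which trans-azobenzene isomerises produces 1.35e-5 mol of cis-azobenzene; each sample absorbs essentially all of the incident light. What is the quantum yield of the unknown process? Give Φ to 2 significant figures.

Photons absorbed by the actinometer: 1.36e-4 / 1.24 = 1.097e-4 mol.
Φ(unknown) = 1.35e-5 / 1.097e-4 = 0.12.

Φ = 0.12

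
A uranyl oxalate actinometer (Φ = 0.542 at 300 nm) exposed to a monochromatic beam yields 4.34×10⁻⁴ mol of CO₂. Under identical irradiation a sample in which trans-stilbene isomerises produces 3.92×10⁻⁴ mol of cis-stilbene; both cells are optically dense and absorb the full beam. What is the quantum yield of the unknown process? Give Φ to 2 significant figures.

Φ = 0.49

Photons absorbed by the actinometer: 4.34×10⁻⁴ / 0.542 = 8.007×10⁻⁴ mol.
Φ(unknown) = 3.92×10⁻⁴ / 8.007×10⁻⁴ = 0.49.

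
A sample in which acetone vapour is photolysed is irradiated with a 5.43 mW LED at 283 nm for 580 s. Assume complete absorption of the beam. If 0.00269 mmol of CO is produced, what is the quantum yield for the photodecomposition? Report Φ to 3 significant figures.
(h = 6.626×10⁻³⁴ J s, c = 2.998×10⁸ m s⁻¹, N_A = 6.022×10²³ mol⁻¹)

Φ = 0.361

Product: 0.00269 mmol = 2.69×10⁻⁶ mol.
Photon energy at 283 nm: hc/λ = (6.626×10⁻³⁴)(2.998×10⁸)/(283×10⁻⁹) = 7.019×10⁻¹⁹ J.
Energy delivered: (5.43 mW)(580 s) = 3.149 J.
Photons incident: 3.149 / 7.019×10⁻¹⁹ = 4.486×10¹⁸, i.e. 4.486×10¹⁸/6.022×10²³ = 7.449×10⁻⁶ mol.
Φ = 2.69×10⁻⁶ mol / 7.449×10⁻⁶ mol photons = 0.361.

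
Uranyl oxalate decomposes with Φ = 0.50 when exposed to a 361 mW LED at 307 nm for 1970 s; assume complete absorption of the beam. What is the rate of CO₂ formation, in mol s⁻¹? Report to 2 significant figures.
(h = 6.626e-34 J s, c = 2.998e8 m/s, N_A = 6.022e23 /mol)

Photon energy at 307 nm: hc/λ = (6.626e-34)(2.998e8)/(307e-9) = 6.471e-19 J.
Energy delivered: (361 mW)(1970 s) = 711.2 J.
Photons incident: 711.2 / 6.471e-19 = 1.099e21, i.e. 1.099e21/6.022e23 = 0.001825 mol.
Product formed: 0.50 × 0.001825 = 9.125e-4 mol.
Rate: 9.125e-4 / 1970 s = 4.6e-7 mol s⁻¹.

4.6e-7 mol s⁻¹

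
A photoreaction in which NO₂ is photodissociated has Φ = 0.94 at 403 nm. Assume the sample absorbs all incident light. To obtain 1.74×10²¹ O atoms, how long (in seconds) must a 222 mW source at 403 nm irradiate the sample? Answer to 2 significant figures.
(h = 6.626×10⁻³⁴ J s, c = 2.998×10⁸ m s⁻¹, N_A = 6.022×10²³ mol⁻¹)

Product: 1.74×10²¹ / 6.022×10²³ = 0.002889 mol.
Photons that must be absorbed: 0.002889 / 0.94 = 0.003073 mol.
Photon energy: hc/λ = 4.929×10⁻¹⁹ J; per mole, 2.968×10⁵ J mol⁻¹.
Energy required: 0.003073 × 2.968×10⁵ = 912.1 J.
Time: 912.1 J / 0.222 W = 4100 s.

t ≈ 4100 s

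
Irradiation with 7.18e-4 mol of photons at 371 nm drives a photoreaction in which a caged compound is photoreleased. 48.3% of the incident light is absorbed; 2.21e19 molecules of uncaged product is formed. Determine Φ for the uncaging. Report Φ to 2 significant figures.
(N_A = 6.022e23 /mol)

Φ = 0.11

Product: 2.21e19 / 6.022e23 = 3.670e-5 mol.
Photons absorbed: 0.483 × 7.18e-4 = 3.468e-4 mol.
Φ = 3.670e-5 mol / 3.468e-4 mol photons = 0.11.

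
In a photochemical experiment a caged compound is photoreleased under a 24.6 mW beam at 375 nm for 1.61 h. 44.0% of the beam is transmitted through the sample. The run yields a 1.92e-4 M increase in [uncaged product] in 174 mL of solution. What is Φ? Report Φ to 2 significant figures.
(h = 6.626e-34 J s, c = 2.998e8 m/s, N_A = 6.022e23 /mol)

Φ = 0.13

Product: (1.92e-4 M)(0.174 L) = 3.341e-5 mol.
Photon energy at 375 nm: hc/λ = (6.626e-34)(2.998e8)/(375e-9) = 5.297e-19 J.
Energy delivered: (24.6 mW)(5796 s) = 142.6 J.
Photons incident: 142.6 / 5.297e-19 = 2.692e20, i.e. 2.692e20/6.022e23 = 4.470e-4 mol.
Fraction absorbed: 1 − 44.0/100 = 0.5600.
Photons absorbed: 0.5600 × 4.470e-4 = 2.503e-4 mol.
Φ = 3.341e-5 mol / 2.503e-4 mol photons = 0.13.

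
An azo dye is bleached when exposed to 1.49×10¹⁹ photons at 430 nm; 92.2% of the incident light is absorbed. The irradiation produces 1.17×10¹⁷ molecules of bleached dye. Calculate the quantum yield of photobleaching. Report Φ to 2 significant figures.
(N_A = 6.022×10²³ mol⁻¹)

Φ = 0.0085

Product: 1.17×10¹⁷ / 6.022×10²³ = 1.943×10⁻⁷ mol.
Moles of photons: 1.49×10¹⁹ / 6.022×10²³ = 2.474×10⁻⁵ mol.
Photons absorbed: 0.922 × 2.474×10⁻⁵ = 2.281×10⁻⁵ mol.
Φ = 1.943×10⁻⁷ mol / 2.281×10⁻⁵ mol photons = 0.0085.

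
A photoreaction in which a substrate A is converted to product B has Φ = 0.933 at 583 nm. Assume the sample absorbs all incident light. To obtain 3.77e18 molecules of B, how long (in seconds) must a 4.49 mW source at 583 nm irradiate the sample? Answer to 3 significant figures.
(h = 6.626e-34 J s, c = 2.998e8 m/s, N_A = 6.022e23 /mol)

Product: 3.77e18 / 6.022e23 = 6.260e-6 mol.
Photons that must be absorbed: 6.260e-6 / 0.933 = 6.710e-6 mol.
Photon energy: hc/λ = 3.407e-19 J; per mole, 2.052e5 J mol⁻¹.
Energy required: 6.710e-6 × 2.052e5 = 1.377 J.
Time: 1.377 J / 0.00449 W = 307 s.

t ≈ 307 s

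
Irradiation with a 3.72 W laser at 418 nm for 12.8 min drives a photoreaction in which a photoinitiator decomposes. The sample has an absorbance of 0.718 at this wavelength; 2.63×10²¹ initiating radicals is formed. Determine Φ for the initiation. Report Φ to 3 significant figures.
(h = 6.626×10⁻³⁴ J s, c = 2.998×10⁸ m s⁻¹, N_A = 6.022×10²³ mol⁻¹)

Φ = 0.541

Product: 2.63×10²¹ / 6.022×10²³ = 0.004367 mol.
Photon energy at 418 nm: hc/λ = (6.626×10⁻³⁴)(2.998×10⁸)/(418×10⁻⁹) = 4.752×10⁻¹⁹ J.
Energy delivered: (3.72 W)(768 s) = 2857 J.
Photons incident: 2857 / 4.752×10⁻¹⁹ = 6.012×10²¹, i.e. 6.012×10²¹/6.022×10²³ = 0.009983 mol.
Fraction absorbed: 1 − 10^(−0.718) = 0.8086.
Photons absorbed: 0.8086 × 0.009983 = 0.008072 mol.
Φ = 0.004367 mol / 0.008072 mol photons = 0.541.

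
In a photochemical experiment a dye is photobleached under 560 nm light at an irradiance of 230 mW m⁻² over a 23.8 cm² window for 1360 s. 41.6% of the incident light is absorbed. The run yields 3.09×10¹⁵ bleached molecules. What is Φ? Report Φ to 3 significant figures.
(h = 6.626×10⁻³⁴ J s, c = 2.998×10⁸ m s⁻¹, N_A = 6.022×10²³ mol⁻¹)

Product: 3.09×10¹⁵ / 6.022×10²³ = 5.131×10⁻⁹ mol.
Photon energy at 560 nm: hc/λ = (6.626×10⁻³⁴)(2.998×10⁸)/(560×10⁻⁹) = 3.547×10⁻¹⁹ J.
Energy delivered: (230 mW m⁻²)(23.8×10⁻⁴ m²)(1360 s) = 0.7445 J.
Photons incident: 0.7445 / 3.547×10⁻¹⁹ = 2.099×10¹⁸, i.e. 2.099×10¹⁸/6.022×10²³ = 3.486×10⁻⁶ mol.
Photons absorbed: 0.416 × 3.486×10⁻⁶ = 1.450×10⁻⁶ mol.
Φ = 5.131×10⁻⁹ mol / 1.450×10⁻⁶ mol photons = 0.00354.

Φ = 0.00354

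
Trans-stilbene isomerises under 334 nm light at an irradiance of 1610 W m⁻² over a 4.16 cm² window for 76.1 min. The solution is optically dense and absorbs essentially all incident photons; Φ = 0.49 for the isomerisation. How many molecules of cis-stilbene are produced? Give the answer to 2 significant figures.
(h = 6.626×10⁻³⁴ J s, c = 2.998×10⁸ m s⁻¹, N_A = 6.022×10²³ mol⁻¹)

2.5×10²¹ molecules

Photon energy at 334 nm: hc/λ = (6.626×10⁻³⁴)(2.998×10⁸)/(334×10⁻⁹) = 5.948×10⁻¹⁹ J.
Energy delivered: (1610 W m⁻²)(4.16×10⁻⁴ m²)(4566 s) = 3058 J.
Photons incident: 3058 / 5.948×10⁻¹⁹ = 5.141×10²¹, i.e. 5.141×10²¹/6.022×10²³ = 0.008537 mol.
Product: Φ × n_abs = 0.49 × 0.008537 = 0.004183 mol.
As a count: 0.004183 × 6.022×10²³ = 2.5×10²¹.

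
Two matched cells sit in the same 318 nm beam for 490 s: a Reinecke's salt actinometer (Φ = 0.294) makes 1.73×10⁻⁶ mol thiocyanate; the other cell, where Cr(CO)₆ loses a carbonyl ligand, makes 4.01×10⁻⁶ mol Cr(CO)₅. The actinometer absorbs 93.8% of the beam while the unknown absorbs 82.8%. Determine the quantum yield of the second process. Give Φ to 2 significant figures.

Φ = 0.77

Photons absorbed by the actinometer: 1.73×10⁻⁶ / 0.294 = 5.884×10⁻⁶ mol.
Incident flux: 5.884×10⁻⁶ / 0.938 = 6.273×10⁻⁶ einstein.
Absorbed by unknown: 0.828 × 6.273×10⁻⁶ = 5.194×10⁻⁶ mol.
Φ(unknown) = 4.01×10⁻⁶ / 5.194×10⁻⁶ = 0.77.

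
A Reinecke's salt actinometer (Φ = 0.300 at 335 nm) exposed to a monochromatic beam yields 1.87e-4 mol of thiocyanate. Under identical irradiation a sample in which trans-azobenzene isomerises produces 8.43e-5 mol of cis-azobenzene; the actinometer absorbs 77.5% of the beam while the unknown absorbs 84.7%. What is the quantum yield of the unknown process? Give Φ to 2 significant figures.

Φ = 0.12

Photons absorbed by the actinometer: 1.87e-4 / 0.300 = 6.233e-4 mol.
Incident flux: 6.233e-4 / 0.775 = 8.043e-4 einstein.
Absorbed by unknown: 0.847 × 8.043e-4 = 6.812e-4 mol.
Φ(unknown) = 8.43e-5 / 6.812e-4 = 0.12.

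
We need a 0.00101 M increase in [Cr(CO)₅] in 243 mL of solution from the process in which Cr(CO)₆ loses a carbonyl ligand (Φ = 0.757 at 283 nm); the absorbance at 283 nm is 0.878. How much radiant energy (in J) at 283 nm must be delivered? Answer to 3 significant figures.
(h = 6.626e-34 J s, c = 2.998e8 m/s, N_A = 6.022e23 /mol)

Product: (0.00101 M)(0.243 L) = 2.454e-4 mol.
Photons that must be absorbed: 2.454e-4 / 0.757 = 3.242e-4 mol.
Fraction absorbed: 1 − 10^(−0.878) = 0.8676.
Incident photons needed: 3.242e-4 / 0.8676 = 3.737e-4 mol.
Photon energy: hc/λ = 7.019e-19 J; per mole, 4.227e5 J mol⁻¹.
Energy required: 3.737e-4 × 4.227e5 = 158 J.

158 J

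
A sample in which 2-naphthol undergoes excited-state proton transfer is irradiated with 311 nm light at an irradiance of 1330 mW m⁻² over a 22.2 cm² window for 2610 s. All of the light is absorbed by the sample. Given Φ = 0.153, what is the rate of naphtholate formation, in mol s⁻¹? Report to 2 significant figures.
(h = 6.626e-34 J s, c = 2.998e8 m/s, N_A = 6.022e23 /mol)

Photon energy at 311 nm: hc/λ = (6.626e-34)(2.998e8)/(311e-9) = 6.387e-19 J.
Energy delivered: (1330 mW m⁻²)(22.2e-4 m²)(2610 s) = 7.706 J.
Photons incident: 7.706 / 6.387e-19 = 1.207e19, i.e. 1.207e19/6.022e23 = 2.004e-5 mol.
Product formed: 0.153 × 2.004e-5 = 3.066e-6 mol.
Rate: 3.066e-6 / 2610 s = 1.2e-9 mol s⁻¹.

1.2e-9 mol s⁻¹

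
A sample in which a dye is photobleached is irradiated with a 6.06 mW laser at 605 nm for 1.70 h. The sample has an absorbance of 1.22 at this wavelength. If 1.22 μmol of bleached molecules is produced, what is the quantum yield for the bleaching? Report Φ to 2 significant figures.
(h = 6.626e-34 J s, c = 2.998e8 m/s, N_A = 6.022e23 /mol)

Φ = 0.0069

Product: 1.22 μmol = 1.22e-6 mol.
Photon energy at 605 nm: hc/λ = (6.626e-34)(2.998e8)/(605e-9) = 3.283e-19 J.
Energy delivered: (6.06 mW)(6120 s) = 37.09 J.
Photons incident: 37.09 / 3.283e-19 = 1.130e20, i.e. 1.130e20/6.022e23 = 1.876e-4 mol.
Fraction absorbed: 1 − 10^(−1.22) = 0.9397.
Photons absorbed: 0.9397 × 1.876e-4 = 1.763e-4 mol.
Φ = 1.22e-6 mol / 1.763e-4 mol photons = 0.0069.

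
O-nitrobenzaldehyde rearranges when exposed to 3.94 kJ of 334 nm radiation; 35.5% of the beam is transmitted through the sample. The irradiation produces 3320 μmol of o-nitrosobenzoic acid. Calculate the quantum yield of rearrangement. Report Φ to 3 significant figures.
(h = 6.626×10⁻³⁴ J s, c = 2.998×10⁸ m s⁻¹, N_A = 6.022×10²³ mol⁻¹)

Φ = 0.468

Product: 3320 μmol = 0.00332 mol.
Photon energy at 334 nm: hc/λ = (6.626×10⁻³⁴)(2.998×10⁸)/(334×10⁻⁹) = 5.948×10⁻¹⁹ J.
Incident energy: 3.94 kJ = 3940 J.
Photons incident: 3940 / 5.948×10⁻¹⁹ = 6.624×10²¹, i.e. 6.624×10²¹/6.022×10²³ = 0.01100 mol.
Fraction absorbed: 1 − 35.5/100 = 0.6450.
Photons absorbed: 0.6450 × 0.01100 = 0.007095 mol.
Φ = 0.00332 mol / 0.007095 mol photons = 0.468.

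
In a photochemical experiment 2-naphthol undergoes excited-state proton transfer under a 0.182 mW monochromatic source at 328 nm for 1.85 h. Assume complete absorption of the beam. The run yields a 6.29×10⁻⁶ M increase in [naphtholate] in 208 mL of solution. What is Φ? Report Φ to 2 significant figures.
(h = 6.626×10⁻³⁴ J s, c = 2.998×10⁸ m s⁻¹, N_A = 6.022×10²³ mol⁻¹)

Product: (6.29×10⁻⁶ M)(0.208 L) = 1.308×10⁻⁶ mol.
Photon energy at 328 nm: hc/λ = (6.626×10⁻³⁴)(2.998×10⁸)/(328×10⁻⁹) = 6.056×10⁻¹⁹ J.
Energy delivered: (0.182 mW)(6660 s) = 1.212 J.
Photons incident: 1.212 / 6.056×10⁻¹⁹ = 2.001×10¹⁸, i.e. 2.001×10¹⁸/6.022×10²³ = 3.323×10⁻⁶ mol.
Φ = 1.308×10⁻⁶ mol / 3.323×10⁻⁶ mol photons = 0.39.

Φ = 0.39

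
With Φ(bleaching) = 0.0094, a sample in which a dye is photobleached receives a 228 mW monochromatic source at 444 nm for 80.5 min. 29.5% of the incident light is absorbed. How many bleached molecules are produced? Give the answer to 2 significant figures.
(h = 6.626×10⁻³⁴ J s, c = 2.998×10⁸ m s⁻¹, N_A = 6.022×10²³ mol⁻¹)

Photon energy at 444 nm: hc/λ = (6.626×10⁻³⁴)(2.998×10⁸)/(444×10⁻⁹) = 4.474×10⁻¹⁹ J.
Energy delivered: (228 mW)(4830 s) = 1101 J.
Photons incident: 1101 / 4.474×10⁻¹⁹ = 2.461×10²¹, i.e. 2.461×10²¹/6.022×10²³ = 0.004087 mol.
Photons absorbed: 0.295 × 0.004087 = 0.001206 mol.
Product: Φ × n_abs = 0.0094 × 0.001206 = 1.134×10⁻⁵ mol.
As a count: 1.134×10⁻⁵ × 6.022×10²³ = 6.8×10¹⁸.

6.8×10¹⁸ bleached molecules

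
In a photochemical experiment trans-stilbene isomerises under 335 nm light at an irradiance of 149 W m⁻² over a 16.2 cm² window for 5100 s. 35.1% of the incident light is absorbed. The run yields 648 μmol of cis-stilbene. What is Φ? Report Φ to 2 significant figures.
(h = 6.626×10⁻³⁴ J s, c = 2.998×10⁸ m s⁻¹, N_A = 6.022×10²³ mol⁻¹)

Φ = 0.54

Product: 648 μmol = 6.48×10⁻⁴ mol.
Photon energy at 335 nm: hc/λ = (6.626×10⁻³⁴)(2.998×10⁸)/(335×10⁻⁹) = 5.930×10⁻¹⁹ J.
Energy delivered: (149 W m⁻²)(16.2×10⁻⁴ m²)(5100 s) = 1231 J.
Photons incident: 1231 / 5.930×10⁻¹⁹ = 2.076×10²¹, i.e. 2.076×10²¹/6.022×10²³ = 0.003447 mol.
Photons absorbed: 0.351 × 0.003447 = 0.001210 mol.
Φ = 6.48×10⁻⁴ mol / 0.001210 mol photons = 0.54.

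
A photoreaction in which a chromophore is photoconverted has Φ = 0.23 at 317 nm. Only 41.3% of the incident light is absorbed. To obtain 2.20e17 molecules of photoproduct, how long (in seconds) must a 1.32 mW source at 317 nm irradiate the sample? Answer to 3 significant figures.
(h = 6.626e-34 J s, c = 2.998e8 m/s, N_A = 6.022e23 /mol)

Product: 2.20e17 / 6.022e23 = 3.653e-7 mol.
Photons that must be absorbed: 3.653e-7 / 0.23 = 1.588e-6 mol.
Incident photons needed: 1.588e-6 / 0.413 = 3.845e-6 mol.
Photon energy: hc/λ = 6.266e-19 J; per mole, 3.773e5 J mol⁻¹.
Energy required: 3.845e-6 × 3.773e5 = 1.451 J.
Time: 1.451 J / 0.00132 W = 1100 s.

t ≈ 1100 s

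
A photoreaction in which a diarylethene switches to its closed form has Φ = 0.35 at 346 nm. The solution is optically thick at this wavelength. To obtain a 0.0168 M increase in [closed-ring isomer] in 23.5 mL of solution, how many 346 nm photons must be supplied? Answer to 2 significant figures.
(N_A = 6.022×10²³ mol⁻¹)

6.8×10²⁰ photons

Product: (0.0168 M)(0.0235 L) = 3.948×10⁻⁴ mol.
Photons that must be absorbed: 3.948×10⁻⁴ / 0.35 = 0.001128 mol.
Photon count: 0.001128 × 6.022×10²³ = 6.8×10²⁰.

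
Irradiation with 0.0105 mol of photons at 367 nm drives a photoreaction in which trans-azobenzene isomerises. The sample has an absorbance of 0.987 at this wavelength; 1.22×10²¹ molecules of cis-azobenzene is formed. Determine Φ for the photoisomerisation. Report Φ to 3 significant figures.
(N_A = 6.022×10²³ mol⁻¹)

Φ = 0.215

Product: 1.22×10²¹ / 6.022×10²³ = 0.002026 mol.
Fraction absorbed: 1 − 10^(−0.987) = 0.8970.
Photons absorbed: 0.8970 × 0.0105 = 0.009419 mol.
Φ = 0.002026 mol / 0.009419 mol photons = 0.215.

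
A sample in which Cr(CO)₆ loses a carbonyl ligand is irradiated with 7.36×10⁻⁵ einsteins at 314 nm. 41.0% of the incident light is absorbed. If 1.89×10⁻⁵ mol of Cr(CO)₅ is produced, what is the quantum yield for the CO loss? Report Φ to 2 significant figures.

Photons absorbed: 0.410 × 7.36×10⁻⁵ = 3.018×10⁻⁵ mol.
Φ = 1.89×10⁻⁵ mol / 3.018×10⁻⁵ mol photons = 0.63.

Φ = 0.63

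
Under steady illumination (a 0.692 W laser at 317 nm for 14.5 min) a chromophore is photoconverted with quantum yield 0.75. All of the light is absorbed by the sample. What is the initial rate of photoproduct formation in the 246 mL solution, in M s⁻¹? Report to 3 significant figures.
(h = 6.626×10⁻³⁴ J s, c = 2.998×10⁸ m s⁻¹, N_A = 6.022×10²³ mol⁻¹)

Photon energy at 317 nm: hc/λ = (6.626×10⁻³⁴)(2.998×10⁸)/(317×10⁻⁹) = 6.266×10⁻¹⁹ J.
Energy delivered: (0.692 W)(870 s) = 602.0 J.
Photons incident: 602.0 / 6.266×10⁻¹⁹ = 9.607×10²⁰, i.e. 9.607×10²⁰/6.022×10²³ = 0.001595 mol.
Product formed: 0.75 × 0.001595 = 0.001196 mol.
Rate: 0.001196 mol / (870 s × 0.246 L) = 5.59×10⁻⁶ M s⁻¹.

5.59×10⁻⁶ M s⁻¹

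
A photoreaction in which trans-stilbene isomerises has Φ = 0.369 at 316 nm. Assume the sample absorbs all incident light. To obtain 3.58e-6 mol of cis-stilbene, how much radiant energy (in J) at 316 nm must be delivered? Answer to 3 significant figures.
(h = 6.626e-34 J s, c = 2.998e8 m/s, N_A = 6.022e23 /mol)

Photons that must be absorbed: 3.58e-6 / 0.369 = 9.702e-6 mol.
Photon energy: hc/λ = 6.286e-19 J; per mole, 3.785e5 J mol⁻¹.
Energy required: 9.702e-6 × 3.785e5 = 3.67 J.

3.67 J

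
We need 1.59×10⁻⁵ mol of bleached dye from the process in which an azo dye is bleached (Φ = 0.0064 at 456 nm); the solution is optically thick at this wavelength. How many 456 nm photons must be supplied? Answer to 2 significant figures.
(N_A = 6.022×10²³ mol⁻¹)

1.5×10²¹ photons

Photons that must be absorbed: 1.59×10⁻⁵ / 0.0064 = 0.002484 mol.
Photon count: 0.002484 × 6.022×10²³ = 1.5×10²¹.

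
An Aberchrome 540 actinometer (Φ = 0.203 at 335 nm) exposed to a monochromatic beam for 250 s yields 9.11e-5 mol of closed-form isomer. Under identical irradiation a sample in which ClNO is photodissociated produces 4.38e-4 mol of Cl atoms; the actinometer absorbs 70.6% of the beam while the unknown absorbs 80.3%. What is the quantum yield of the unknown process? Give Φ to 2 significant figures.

Photons absorbed by the actinometer: 9.11e-5 / 0.203 = 4.488e-4 mol.
Incident flux: 4.488e-4 / 0.706 = 6.357e-4 einstein.
Absorbed by unknown: 0.803 × 6.357e-4 = 5.105e-4 mol.
Φ(unknown) = 4.38e-4 / 5.105e-4 = 0.86.

Φ = 0.86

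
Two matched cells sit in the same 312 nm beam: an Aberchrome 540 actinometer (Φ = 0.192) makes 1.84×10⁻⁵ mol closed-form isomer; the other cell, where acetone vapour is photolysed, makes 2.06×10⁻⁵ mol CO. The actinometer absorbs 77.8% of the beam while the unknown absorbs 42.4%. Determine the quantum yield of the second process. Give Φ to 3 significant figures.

Photons absorbed by the actinometer: 1.84×10⁻⁵ / 0.192 = 9.583×10⁻⁵ mol.
Incident flux: 9.583×10⁻⁵ / 0.778 = 1.232×10⁻⁴ einstein.
Absorbed by unknown: 0.424 × 1.232×10⁻⁴ = 5.224×10⁻⁵ mol.
Φ(unknown) = 2.06×10⁻⁵ / 5.224×10⁻⁵ = 0.394.

Φ = 0.394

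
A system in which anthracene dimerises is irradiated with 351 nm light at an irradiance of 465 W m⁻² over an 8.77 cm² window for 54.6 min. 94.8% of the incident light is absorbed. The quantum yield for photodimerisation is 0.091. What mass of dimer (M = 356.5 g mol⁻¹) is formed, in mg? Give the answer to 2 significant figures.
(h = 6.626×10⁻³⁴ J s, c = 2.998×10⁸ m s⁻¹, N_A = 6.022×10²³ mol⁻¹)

120 mg

Photon energy at 351 nm: hc/λ = (6.626×10⁻³⁴)(2.998×10⁸)/(351×10⁻⁹) = 5.659×10⁻¹⁹ J.
Energy delivered: (465 W m⁻²)(8.77×10⁻⁴ m²)(3276 s) = 1336 J.
Photons incident: 1336 / 5.659×10⁻¹⁹ = 2.361×10²¹, i.e. 2.361×10²¹/6.022×10²³ = 0.003921 mol.
Photons absorbed: 0.948 × 0.003921 = 0.003717 mol.
Product: Φ × n_abs = 0.091 × 0.003717 = 3.382×10⁻⁴ mol.
Mass: 3.382×10⁻⁴ × 356.5 = 0.1206 g = 120 mg.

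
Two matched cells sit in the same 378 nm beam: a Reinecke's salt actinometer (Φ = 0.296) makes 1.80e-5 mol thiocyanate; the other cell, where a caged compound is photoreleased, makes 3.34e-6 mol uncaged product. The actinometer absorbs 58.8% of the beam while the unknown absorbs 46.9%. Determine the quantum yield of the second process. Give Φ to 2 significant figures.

Photons absorbed by the actinometer: 1.80e-5 / 0.296 = 6.081e-5 mol.
Incident flux: 6.081e-5 / 0.588 = 1.034e-4 einstein.
Absorbed by unknown: 0.469 × 1.034e-4 = 4.849e-5 mol.
Φ(unknown) = 3.34e-6 / 4.849e-5 = 0.069.

Φ = 0.069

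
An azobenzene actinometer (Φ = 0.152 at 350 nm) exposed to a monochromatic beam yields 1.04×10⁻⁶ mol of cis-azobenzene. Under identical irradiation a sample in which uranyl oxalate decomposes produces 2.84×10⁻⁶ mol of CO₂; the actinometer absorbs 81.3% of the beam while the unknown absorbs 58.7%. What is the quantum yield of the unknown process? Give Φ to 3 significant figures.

Φ = 0.575

Photons absorbed by the actinometer: 1.04×10⁻⁶ / 0.152 = 6.842×10⁻⁶ mol.
Incident flux: 6.842×10⁻⁶ / 0.813 = 8.416×10⁻⁶ einstein.
Absorbed by unknown: 0.587 × 8.416×10⁻⁶ = 4.940×10⁻⁶ mol.
Φ(unknown) = 2.84×10⁻⁶ / 4.940×10⁻⁶ = 0.575.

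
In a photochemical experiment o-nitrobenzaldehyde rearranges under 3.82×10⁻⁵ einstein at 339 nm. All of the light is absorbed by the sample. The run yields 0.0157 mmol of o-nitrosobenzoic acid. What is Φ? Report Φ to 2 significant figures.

Product: 0.0157 mmol = 1.57×10⁻⁵ mol.
Φ = 1.57×10⁻⁵ mol / 3.82×10⁻⁵ mol photons = 0.41.

Φ = 0.41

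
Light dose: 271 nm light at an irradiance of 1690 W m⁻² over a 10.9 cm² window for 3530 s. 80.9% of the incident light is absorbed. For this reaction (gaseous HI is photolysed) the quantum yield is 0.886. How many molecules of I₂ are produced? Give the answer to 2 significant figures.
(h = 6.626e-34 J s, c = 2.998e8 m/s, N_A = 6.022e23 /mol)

6.4e21 molecules

Photon energy at 271 nm: hc/λ = (6.626e-34)(2.998e8)/(271e-9) = 7.330e-19 J.
Energy delivered: (1690 W m⁻²)(10.9e-4 m²)(3530 s) = 6503 J.
Photons incident: 6503 / 7.330e-19 = 8.872e21, i.e. 8.872e21/6.022e23 = 0.01473 mol.
Photons absorbed: 0.809 × 0.01473 = 0.01192 mol.
Product: Φ × n_abs = 0.886 × 0.01192 = 0.01056 mol.
As a count: 0.01056 × 6.022e23 = 6.4e21.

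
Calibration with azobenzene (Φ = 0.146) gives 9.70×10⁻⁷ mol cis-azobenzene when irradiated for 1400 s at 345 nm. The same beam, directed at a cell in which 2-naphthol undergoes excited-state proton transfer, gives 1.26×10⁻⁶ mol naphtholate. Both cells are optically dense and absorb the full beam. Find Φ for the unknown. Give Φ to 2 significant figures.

Photons absorbed by the actinometer: 9.70×10⁻⁷ / 0.146 = 6.644×10⁻⁶ mol.
Φ(unknown) = 1.26×10⁻⁶ / 6.644×10⁻⁶ = 0.19.

Φ = 0.19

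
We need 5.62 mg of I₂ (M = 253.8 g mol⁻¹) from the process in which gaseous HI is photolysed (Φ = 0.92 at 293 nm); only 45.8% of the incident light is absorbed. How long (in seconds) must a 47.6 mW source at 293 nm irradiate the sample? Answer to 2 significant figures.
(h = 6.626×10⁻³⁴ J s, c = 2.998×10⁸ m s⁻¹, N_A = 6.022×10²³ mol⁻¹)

t ≈ 450 s

Product: 5.62 mg / 253.8 g mol⁻¹ = 2.214×10⁻⁵ mol.
Photons that must be absorbed: 2.214×10⁻⁵ / 0.92 = 2.407×10⁻⁵ mol.
Incident photons needed: 2.407×10⁻⁵ / 0.458 = 5.255×10⁻⁵ mol.
Photon energy: hc/λ = 6.780×10⁻¹⁹ J; per mole, 4.083×10⁵ J mol⁻¹.
Energy required: 5.255×10⁻⁵ × 4.083×10⁵ = 21.46 J.
Time: 21.46 J / 0.0476 W = 450 s.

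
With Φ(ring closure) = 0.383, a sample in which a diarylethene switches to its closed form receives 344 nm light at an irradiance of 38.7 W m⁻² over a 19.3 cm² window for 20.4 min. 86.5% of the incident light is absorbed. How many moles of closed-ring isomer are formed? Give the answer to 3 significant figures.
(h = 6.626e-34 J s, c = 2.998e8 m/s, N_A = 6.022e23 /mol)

8.71e-5 mol

Photon energy at 344 nm: hc/λ = (6.626e-34)(2.998e8)/(344e-9) = 5.775e-19 J.
Energy delivered: (38.7 W m⁻²)(19.3e-4 m²)(1224 s) = 91.42 J.
Photons incident: 91.42 / 5.775e-19 = 1.583e20, i.e. 1.583e20/6.022e23 = 2.629e-4 mol.
Photons absorbed: 0.865 × 2.629e-4 = 2.274e-4 mol.
Product: Φ × n_abs = 0.383 × 2.274e-4 = 8.709e-5 mol.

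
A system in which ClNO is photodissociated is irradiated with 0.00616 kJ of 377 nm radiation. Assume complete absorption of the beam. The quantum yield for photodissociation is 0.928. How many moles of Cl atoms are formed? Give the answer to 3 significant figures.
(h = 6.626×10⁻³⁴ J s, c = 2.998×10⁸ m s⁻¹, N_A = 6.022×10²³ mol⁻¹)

1.80×10⁻⁵ mol

Photon energy at 377 nm: hc/λ = (6.626×10⁻³⁴)(2.998×10⁸)/(377×10⁻⁹) = 5.269×10⁻¹⁹ J.
Incident energy: 0.00616 kJ = 6.16 J.
Photons incident: 6.16 / 5.269×10⁻¹⁹ = 1.169×10¹⁹, i.e. 1.169×10¹⁹/6.022×10²³ = 1.941×10⁻⁵ mol.
Product: Φ × n_abs = 0.928 × 1.941×10⁻⁵ = 1.801×10⁻⁵ mol.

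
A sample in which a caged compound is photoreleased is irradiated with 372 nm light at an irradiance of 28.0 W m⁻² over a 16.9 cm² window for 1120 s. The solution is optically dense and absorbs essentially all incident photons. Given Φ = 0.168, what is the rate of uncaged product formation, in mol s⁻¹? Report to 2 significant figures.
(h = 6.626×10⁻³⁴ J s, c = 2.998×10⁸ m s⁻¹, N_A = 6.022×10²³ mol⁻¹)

Photon energy at 372 nm: hc/λ = (6.626×10⁻³⁴)(2.998×10⁸)/(372×10⁻⁹) = 5.340×10⁻¹⁹ J.
Energy delivered: (28.0 W m⁻²)(16.9×10⁻⁴ m²)(1120 s) = 53.00 J.
Photons incident: 53.00 / 5.340×10⁻¹⁹ = 9.925×10¹⁹, i.e. 9.925×10¹⁹/6.022×10²³ = 1.648×10⁻⁴ mol.
Product formed: 0.168 × 1.648×10⁻⁴ = 2.769×10⁻⁵ mol.
Rate: 2.769×10⁻⁵ / 1120 s = 2.5×10⁻⁸ mol s⁻¹.

2.5×10⁻⁸ mol s⁻¹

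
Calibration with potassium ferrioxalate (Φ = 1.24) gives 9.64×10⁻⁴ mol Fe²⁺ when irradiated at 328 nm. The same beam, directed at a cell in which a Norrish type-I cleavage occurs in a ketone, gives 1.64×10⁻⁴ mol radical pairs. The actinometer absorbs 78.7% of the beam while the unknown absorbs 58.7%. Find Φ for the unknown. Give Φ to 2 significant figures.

Photons absorbed by the actinometer: 9.64×10⁻⁴ / 1.24 = 7.774×10⁻⁴ mol.
Incident flux: 7.774×10⁻⁴ / 0.787 = 9.878×10⁻⁴ einstein.
Absorbed by unknown: 0.587 × 9.878×10⁻⁴ = 5.798×10⁻⁴ mol.
Φ(unknown) = 1.64×10⁻⁴ / 5.798×10⁻⁴ = 0.28.

Φ = 0.28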